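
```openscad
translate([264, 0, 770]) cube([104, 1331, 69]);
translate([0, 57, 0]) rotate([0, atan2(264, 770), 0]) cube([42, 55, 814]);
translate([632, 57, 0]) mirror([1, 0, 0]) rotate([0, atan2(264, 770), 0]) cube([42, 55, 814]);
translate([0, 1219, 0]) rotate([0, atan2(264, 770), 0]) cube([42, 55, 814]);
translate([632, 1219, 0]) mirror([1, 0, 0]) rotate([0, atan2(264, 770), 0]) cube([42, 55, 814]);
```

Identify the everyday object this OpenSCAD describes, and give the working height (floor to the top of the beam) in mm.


A sawhorse. The overall height is 839 mm.

A beam across two mirrored pairs of raked legs — a sawhorse. The beam's underside is at z = 770 (matching the legs' vertical rise in atan2(264, 770)) and the beam is 69 mm tall, so its top is at 770 + 69 = 839 mm. The raked legs top out at the beam's underside, so that is the highest point.


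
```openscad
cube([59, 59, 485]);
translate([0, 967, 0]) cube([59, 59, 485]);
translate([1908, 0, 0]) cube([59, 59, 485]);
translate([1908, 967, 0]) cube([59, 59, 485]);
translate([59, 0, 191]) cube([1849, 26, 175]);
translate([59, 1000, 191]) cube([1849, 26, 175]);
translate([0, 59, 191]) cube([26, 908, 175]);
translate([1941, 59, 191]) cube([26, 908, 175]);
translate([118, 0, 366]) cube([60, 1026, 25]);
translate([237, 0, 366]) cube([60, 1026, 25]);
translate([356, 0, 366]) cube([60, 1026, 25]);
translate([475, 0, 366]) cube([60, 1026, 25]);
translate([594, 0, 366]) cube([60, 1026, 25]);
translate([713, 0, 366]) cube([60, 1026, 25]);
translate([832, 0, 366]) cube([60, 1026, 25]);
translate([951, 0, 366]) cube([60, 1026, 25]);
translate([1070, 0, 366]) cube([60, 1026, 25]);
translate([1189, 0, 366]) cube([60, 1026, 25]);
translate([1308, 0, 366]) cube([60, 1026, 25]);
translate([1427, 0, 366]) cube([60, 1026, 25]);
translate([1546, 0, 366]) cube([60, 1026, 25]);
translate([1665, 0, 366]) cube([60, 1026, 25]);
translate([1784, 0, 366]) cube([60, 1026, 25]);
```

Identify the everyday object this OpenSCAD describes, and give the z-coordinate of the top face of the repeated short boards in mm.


A bed frame. The slat-top height is 391 mm.

Four posts, four rails, and a row of slats — a bed frame. Slats sit on the rails at z = 191 + 175 = 366; with slat thickness 25, the top is 391 mm.


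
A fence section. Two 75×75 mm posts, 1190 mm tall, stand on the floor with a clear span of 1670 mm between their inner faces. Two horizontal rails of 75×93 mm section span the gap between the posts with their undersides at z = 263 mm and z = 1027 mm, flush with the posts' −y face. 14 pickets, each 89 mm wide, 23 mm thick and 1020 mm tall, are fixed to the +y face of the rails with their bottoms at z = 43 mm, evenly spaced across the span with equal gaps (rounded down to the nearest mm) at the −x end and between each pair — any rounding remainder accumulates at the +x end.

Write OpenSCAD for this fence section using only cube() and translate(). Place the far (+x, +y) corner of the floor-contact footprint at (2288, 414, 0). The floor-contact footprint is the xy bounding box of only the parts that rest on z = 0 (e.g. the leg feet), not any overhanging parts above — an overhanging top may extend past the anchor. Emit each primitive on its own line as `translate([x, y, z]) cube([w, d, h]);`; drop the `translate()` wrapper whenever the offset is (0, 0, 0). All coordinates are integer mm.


translate([468, 339, 0]) cube([75, 75, 1190]);
translate([2213, 339, 0]) cube([75, 75, 1190]);
translate([543, 339, 263]) cube([1670, 75, 93]);
translate([543, 339, 1027]) cube([1670, 75, 93]);
translate([571, 414, 43]) cube([89, 23, 1020]);
translate([688, 414, 43]) cube([89, 23, 1020]);
translate([805, 414, 43]) cube([89, 23, 1020]);
translate([922, 414, 43]) cube([89, 23, 1020]);
translate([1039, 414, 43]) cube([89, 23, 1020]);
translate([1156, 414, 43]) cube([89, 23, 1020]);
translate([1273, 414, 43]) cube([89, 23, 1020]);
translate([1390, 414, 43]) cube([89, 23, 1020]);
translate([1507, 414, 43]) cube([89, 23, 1020]);
translate([1624, 414, 43]) cube([89, 23, 1020]);
translate([1741, 414, 43]) cube([89, 23, 1020]);
translate([1858, 414, 43]) cube([89, 23, 1020]);
translate([1975, 414, 43]) cube([89, 23, 1020]);
translate([2092, 414, 43]) cube([89, 23, 1020]);


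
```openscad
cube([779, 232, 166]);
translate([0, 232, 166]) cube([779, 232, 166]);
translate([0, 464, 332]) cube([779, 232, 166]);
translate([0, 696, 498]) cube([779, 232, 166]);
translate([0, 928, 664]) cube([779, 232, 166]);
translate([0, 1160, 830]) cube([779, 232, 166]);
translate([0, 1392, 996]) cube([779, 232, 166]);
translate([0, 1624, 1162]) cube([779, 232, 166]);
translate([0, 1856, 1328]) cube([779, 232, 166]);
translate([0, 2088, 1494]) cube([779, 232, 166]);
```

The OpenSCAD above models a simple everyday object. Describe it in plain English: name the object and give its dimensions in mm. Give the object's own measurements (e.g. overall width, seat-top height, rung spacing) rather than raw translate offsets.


A straight staircase of 10 solid steps. Each step is 779 mm wide (x), 232 mm deep (y, the going) and 166 mm tall (the rise). The first step rests on the floor; each subsequent step sits one going further in +y and one rise higher in +z, directly behind and above the previous step with no overlap.


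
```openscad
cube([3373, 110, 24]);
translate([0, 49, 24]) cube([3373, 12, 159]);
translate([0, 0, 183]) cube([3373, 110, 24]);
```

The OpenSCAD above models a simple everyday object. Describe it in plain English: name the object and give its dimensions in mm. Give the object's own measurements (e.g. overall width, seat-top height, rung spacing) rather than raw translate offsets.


An I-beam lying along x, 3373 mm long. Overall section height 207 mm. Two flanges 110 mm wide (y) and 24 mm thick, one on the floor and one at the top; a web 12 mm thick runs between them, centred on the flange width.


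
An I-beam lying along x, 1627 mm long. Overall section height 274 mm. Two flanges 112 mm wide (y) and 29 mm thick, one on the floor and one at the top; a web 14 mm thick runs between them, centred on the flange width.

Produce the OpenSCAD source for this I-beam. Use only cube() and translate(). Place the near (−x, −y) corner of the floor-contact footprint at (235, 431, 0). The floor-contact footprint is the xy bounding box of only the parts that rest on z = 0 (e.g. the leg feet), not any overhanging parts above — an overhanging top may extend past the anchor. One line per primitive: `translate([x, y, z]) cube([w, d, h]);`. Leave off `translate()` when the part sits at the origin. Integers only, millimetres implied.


translate([235, 431, 0]) cube([1627, 112, 29]);
translate([235, 480, 29]) cube([1627, 14, 216]);
translate([235, 431, 245]) cube([1627, 112, 29]);


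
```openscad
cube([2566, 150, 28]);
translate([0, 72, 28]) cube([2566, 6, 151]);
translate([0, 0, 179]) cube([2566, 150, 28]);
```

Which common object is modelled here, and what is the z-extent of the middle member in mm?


An I-beam. The web height is 151 mm.

Two wide flanges with a thin centred web — an I-beam. Overall 207 mm minus two 28 mm flanges gives a web of 207 − 2·28 = 151 mm.


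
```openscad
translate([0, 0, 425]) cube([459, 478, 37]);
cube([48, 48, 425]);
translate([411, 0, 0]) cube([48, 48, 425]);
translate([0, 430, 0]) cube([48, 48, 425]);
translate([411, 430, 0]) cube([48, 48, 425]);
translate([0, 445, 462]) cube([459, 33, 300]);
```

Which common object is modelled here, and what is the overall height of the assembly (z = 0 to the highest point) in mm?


A chair. The overall height is 762 mm.

A slab on four corner posts with a tall panel at the back — a chair. The seat slab sits at z = 425 with thickness 37, and the 300 mm backrest starts at the seat top, so the overall height is 425 + 37 + 300 = 762 mm.


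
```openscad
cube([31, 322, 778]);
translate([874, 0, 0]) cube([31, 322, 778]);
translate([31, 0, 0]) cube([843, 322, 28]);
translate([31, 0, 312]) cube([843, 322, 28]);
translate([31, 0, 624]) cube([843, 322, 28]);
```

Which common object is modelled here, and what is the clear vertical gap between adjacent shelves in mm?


A bookshelf. The clear shelf gap is 284 mm.

Two tall side panels with 3 horizontal boards between them — a bookshelf. The first two shelf undersides are at z = 0 and z = 312; with shelf thickness 28, the clear gap is 312 − 0 − 28 = 284 mm.


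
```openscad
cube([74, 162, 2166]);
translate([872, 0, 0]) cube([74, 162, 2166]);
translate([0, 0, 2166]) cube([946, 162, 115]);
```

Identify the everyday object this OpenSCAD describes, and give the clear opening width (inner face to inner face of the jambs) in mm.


A door frame. The clear opening width is 798 mm.

Two 2166 mm tall posts with a header on top — a door frame. The left jamb is 74 mm wide at x = 0; the right jamb starts at x = 872. The clear opening is 872 − 74 = 798 mm.


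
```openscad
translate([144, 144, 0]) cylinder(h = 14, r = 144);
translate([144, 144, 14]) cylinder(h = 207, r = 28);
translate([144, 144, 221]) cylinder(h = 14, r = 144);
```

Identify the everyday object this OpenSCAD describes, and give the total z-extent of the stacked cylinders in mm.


A spool. The overall height is 235 mm.

Three coaxial cylinders, large–small–large — a spool. Two 14 mm flanges and a 207 mm core give 14 + 207 + 14 = 235 mm.


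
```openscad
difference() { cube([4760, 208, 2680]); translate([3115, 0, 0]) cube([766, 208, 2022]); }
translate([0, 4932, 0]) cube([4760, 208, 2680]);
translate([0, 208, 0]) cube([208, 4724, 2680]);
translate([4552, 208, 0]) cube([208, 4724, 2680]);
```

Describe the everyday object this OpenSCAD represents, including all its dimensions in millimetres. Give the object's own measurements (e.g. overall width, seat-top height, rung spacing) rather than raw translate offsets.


A single room: four walls, each 2680 mm tall and 208 mm thick, enclosing an outside footprint 4760×5140 mm (x × y), no floor or roof. The front and back walls (−y and +y sides) run the full x-width; the side walls fit between their inner faces. A door opening 766 mm wide and 2022 mm tall is cut through the front wall from the floor up, its −x edge 3115 mm from the wall's −x end.


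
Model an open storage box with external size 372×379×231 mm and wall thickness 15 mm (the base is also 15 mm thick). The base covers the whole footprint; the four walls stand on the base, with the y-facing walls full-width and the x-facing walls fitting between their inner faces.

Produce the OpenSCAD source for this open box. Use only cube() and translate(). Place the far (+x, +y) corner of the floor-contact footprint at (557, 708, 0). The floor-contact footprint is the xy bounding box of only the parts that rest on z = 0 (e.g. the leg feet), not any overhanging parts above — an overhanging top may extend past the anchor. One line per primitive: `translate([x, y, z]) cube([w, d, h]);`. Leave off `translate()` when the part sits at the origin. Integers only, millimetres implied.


translate([185, 329, 0]) cube([372, 379, 15]);
translate([185, 329, 15]) cube([372, 15, 216]);
translate([185, 693, 15]) cube([372, 15, 216]);
translate([185, 344, 15]) cube([15, 349, 216]);
translate([542, 344, 15]) cube([15, 349, 216]);


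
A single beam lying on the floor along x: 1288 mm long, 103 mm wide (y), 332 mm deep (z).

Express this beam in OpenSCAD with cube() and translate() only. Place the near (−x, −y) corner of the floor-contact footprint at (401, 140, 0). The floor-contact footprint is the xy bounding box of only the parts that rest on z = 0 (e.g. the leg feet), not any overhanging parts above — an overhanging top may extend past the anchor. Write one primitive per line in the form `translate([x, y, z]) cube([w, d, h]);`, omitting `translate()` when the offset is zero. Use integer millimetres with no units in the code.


translate([401, 140, 0]) cube([1288, 103, 332]);


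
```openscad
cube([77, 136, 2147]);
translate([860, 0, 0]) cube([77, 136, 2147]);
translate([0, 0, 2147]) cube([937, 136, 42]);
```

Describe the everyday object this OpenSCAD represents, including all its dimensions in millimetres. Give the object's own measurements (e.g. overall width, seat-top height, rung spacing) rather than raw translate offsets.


A door frame. The clear opening is 783 mm wide and 2147 mm high. Two 77 mm wide jambs, 136 mm deep, stand either side of the opening from the floor to the top of the opening. A 42 mm thick head sits across the top of both jambs, spanning the full outside width of the frame.


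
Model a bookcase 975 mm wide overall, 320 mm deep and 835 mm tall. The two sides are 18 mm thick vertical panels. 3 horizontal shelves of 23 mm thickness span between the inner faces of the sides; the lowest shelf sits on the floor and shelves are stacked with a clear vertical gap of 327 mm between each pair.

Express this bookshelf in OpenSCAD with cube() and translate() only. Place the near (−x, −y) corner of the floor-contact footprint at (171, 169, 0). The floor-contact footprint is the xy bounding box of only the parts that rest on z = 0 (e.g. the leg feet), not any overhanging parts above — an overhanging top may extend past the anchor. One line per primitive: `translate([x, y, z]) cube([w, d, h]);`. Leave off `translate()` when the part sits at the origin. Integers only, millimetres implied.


translate([171, 169, 0]) cube([18, 320, 835]);
translate([1128, 169, 0]) cube([18, 320, 835]);
translate([189, 169, 0]) cube([939, 320, 23]);
translate([189, 169, 350]) cube([939, 320, 23]);
translate([189, 169, 700]) cube([939, 320, 23]);


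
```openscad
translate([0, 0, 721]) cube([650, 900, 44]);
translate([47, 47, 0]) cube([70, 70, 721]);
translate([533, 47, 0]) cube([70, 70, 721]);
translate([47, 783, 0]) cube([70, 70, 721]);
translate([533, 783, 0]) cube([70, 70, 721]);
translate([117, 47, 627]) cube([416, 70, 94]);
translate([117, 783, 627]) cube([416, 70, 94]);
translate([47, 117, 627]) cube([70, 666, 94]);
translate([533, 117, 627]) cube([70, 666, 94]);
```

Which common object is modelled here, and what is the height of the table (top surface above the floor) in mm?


A table. The table height is 765 mm.

A 650×900×44 slab sits at z = 721 on four 70 mm square posts — a table. The top surface is at 721 + 44 = 765 mm.


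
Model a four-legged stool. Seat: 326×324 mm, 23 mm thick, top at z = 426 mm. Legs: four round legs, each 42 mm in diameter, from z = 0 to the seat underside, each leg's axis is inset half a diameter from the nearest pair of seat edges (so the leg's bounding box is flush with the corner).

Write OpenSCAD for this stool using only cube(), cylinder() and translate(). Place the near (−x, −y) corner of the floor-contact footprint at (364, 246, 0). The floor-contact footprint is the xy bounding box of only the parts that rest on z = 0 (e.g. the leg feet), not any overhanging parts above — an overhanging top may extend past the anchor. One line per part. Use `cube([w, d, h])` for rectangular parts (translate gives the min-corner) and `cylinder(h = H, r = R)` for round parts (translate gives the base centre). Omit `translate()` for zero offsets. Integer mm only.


// leg_h = 426 - 23 = 403
translate([364, 246, 403]) cube([326, 324, 23]);
translate([385, 267, 0]) cylinder(h = 403, r = 21);
translate([669, 267, 0]) cylinder(h = 403, r = 21);
translate([385, 549, 0]) cylinder(h = 403, r = 21);
translate([669, 549, 0]) cylinder(h = 403, r = 21);


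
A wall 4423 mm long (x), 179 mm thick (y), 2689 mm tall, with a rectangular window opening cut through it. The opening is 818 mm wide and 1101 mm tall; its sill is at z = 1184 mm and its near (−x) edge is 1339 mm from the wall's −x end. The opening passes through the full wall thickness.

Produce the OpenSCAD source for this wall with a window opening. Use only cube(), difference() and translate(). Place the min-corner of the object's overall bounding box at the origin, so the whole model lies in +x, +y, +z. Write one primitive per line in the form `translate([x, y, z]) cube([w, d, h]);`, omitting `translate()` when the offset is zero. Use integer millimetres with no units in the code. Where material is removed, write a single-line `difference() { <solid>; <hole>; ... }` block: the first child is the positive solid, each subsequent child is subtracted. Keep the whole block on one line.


difference() { cube([4423, 179, 2689]); translate([1339, 0, 1184]) cube([818, 179, 1101]); }


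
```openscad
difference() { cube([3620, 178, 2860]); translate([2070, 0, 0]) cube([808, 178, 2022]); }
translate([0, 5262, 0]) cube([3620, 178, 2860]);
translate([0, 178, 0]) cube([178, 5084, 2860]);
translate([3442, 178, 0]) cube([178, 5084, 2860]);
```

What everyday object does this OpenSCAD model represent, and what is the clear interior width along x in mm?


A single room. The interior width is 3264 mm.

Four walls enclosing a rectangle with a door in the front wall — a room. Outside width 3620 minus two 178 mm walls gives 3264 mm.


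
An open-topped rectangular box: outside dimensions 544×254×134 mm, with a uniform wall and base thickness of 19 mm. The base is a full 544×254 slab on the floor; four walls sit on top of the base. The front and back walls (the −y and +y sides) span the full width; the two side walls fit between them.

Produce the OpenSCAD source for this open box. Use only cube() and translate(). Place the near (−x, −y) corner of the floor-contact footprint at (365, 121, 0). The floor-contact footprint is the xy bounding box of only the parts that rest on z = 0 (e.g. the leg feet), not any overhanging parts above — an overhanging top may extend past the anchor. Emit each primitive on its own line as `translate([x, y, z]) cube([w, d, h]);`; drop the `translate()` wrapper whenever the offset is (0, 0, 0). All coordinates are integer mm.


translate([365, 121, 0]) cube([544, 254, 19]);
translate([365, 121, 19]) cube([544, 19, 115]);
translate([365, 356, 19]) cube([544, 19, 115]);
translate([365, 140, 19]) cube([19, 216, 115]);
translate([890, 140, 19]) cube([19, 216, 115]);


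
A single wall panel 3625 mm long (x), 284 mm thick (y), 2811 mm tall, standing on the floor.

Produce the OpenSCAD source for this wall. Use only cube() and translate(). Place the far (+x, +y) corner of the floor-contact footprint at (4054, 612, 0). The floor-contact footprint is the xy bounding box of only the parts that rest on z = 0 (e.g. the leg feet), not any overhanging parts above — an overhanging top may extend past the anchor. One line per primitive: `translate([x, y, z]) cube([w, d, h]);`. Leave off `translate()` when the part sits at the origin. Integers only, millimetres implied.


translate([429, 328, 0]) cube([3625, 284, 2811]);


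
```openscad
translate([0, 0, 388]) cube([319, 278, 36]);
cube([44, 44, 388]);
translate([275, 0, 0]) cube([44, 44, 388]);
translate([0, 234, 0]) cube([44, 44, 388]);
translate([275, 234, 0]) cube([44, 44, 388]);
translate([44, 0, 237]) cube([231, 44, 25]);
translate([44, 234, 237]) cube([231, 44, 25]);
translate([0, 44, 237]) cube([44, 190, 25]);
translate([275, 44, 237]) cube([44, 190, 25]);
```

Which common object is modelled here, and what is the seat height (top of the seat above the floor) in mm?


A stool. The seat height is 424 mm.

A 319×278×36 slab at z = 388 on four corner posts — a stool. The seat top is 388 + 36 = 424 mm.


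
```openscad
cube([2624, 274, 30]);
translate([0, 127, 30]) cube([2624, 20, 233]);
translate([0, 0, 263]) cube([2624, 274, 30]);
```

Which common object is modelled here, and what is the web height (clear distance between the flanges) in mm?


An I-beam. The web height is 233 mm.

Two wide flanges with a thin centred web — an I-beam. Overall 293 mm minus two 30 mm flanges gives a web of 293 − 2·30 = 233 mm.


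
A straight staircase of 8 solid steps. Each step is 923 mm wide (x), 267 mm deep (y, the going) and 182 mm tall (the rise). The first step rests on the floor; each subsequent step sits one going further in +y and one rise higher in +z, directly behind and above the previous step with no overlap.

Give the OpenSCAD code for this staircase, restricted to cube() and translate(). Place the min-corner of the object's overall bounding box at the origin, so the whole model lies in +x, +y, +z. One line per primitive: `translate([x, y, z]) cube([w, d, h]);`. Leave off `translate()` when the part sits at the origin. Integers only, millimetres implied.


cube([923, 267, 182]);
translate([0, 267, 182]) cube([923, 267, 182]);
translate([0, 534, 364]) cube([923, 267, 182]);
translate([0, 801, 546]) cube([923, 267, 182]);
translate([0, 1068, 728]) cube([923, 267, 182]);
translate([0, 1335, 910]) cube([923, 267, 182]);
translate([0, 1602, 1092]) cube([923, 267, 182]);
translate([0, 1869, 1274]) cube([923, 267, 182]);


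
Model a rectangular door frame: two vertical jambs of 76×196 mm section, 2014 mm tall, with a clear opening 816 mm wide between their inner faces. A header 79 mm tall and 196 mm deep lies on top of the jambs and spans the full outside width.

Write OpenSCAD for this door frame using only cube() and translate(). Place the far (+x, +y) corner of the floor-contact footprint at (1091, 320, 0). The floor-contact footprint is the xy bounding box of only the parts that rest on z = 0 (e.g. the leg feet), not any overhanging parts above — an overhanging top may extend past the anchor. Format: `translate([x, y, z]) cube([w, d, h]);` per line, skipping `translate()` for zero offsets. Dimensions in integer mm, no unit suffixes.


translate([123, 124, 0]) cube([76, 196, 2014]);
translate([1015, 124, 0]) cube([76, 196, 2014]);
translate([123, 124, 2014]) cube([968, 196, 79]);


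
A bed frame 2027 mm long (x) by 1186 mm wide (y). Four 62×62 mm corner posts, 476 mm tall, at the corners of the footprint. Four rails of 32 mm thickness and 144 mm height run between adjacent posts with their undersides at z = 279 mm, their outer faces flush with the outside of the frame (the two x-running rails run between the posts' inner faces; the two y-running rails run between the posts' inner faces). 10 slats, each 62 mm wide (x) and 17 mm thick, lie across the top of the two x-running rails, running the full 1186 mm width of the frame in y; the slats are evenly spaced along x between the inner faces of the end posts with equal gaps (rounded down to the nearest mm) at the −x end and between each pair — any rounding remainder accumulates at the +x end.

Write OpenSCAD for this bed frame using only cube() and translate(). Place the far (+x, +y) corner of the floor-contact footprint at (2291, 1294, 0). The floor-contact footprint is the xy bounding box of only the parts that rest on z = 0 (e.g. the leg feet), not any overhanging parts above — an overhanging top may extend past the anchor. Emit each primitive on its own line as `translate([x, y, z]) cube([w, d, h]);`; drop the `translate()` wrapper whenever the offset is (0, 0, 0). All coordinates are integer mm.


translate([264, 108, 0]) cube([62, 62, 476]);
translate([264, 1232, 0]) cube([62, 62, 476]);
translate([2229, 108, 0]) cube([62, 62, 476]);
translate([2229, 1232, 0]) cube([62, 62, 476]);
translate([326, 108, 279]) cube([1903, 32, 144]);
translate([326, 1262, 279]) cube([1903, 32, 144]);
translate([264, 170, 279]) cube([32, 1062, 144]);
translate([2259, 170, 279]) cube([32, 1062, 144]);
translate([442, 108, 423]) cube([62, 1186, 17]);
translate([620, 108, 423]) cube([62, 1186, 17]);
translate([798, 108, 423]) cube([62, 1186, 17]);
translate([976, 108, 423]) cube([62, 1186, 17]);
translate([1154, 108, 423]) cube([62, 1186, 17]);
translate([1332, 108, 423]) cube([62, 1186, 17]);
translate([1510, 108, 423]) cube([62, 1186, 17]);
translate([1688, 108, 423]) cube([62, 1186, 17]);
translate([1866, 108, 423]) cube([62, 1186, 17]);
translate([2044, 108, 423]) cube([62, 1186, 17]);


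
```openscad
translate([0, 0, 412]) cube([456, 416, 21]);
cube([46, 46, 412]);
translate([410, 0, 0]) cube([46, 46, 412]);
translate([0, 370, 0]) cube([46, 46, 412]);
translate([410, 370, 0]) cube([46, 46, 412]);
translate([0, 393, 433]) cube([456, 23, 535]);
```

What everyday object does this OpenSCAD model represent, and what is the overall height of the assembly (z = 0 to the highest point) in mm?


A chair. The overall height is 968 mm.

A slab on four corner posts with a tall panel at the back — a chair. The seat slab sits at z = 412 with thickness 21, and the 535 mm backrest starts at the seat top, so the overall height is 412 + 21 + 535 = 968 mm.


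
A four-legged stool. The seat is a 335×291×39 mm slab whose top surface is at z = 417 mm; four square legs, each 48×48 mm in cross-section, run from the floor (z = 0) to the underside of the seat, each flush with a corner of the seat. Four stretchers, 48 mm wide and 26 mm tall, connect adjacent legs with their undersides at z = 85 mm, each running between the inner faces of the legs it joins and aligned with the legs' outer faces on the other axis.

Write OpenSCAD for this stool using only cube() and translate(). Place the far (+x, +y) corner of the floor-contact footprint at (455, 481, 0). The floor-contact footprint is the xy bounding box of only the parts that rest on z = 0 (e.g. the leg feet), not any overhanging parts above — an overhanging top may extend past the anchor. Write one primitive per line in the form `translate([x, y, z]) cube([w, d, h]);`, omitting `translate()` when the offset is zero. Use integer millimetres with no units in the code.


translate([120, 190, 378]) cube([335, 291, 39]);
translate([120, 190, 0]) cube([48, 48, 378]);
translate([407, 190, 0]) cube([48, 48, 378]);
translate([120, 433, 0]) cube([48, 48, 378]);
translate([407, 433, 0]) cube([48, 48, 378]);
translate([168, 190, 85]) cube([239, 48, 26]);
translate([168, 433, 85]) cube([239, 48, 26]);
translate([120, 238, 85]) cube([48, 195, 26]);
translate([407, 238, 85]) cube([48, 195, 26]);


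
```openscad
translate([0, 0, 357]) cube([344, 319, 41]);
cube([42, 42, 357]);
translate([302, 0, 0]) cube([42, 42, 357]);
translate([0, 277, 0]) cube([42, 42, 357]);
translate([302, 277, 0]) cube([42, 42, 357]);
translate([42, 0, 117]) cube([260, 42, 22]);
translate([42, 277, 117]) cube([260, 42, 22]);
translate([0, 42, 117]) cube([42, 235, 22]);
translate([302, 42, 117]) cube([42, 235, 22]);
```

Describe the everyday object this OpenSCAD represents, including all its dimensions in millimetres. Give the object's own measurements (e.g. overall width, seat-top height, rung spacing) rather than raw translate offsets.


A four-legged stool. The seat is a 344×319×41 mm slab whose top surface is at z = 398 mm; four square legs, each 42×42 mm in cross-section, run from the floor (z = 0) to the underside of the seat, each flush with a corner of the seat. Four stretchers, 42 mm wide and 22 mm tall, connect adjacent legs with their undersides at z = 117 mm, each running between the inner faces of the legs it joins and aligned with the legs' outer faces on the other axis.


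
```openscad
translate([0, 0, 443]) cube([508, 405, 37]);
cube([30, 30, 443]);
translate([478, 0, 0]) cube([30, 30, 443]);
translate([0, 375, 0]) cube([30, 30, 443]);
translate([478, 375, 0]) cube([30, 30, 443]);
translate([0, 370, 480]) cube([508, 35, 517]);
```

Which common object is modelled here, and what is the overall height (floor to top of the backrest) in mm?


A chair. The overall height is 997 mm.

A slab on four corner posts with a tall panel at the back — a chair. The seat slab sits at z = 443 with thickness 37, and the 517 mm backrest starts at the seat top, so the overall height is 443 + 37 + 517 = 997 mm.


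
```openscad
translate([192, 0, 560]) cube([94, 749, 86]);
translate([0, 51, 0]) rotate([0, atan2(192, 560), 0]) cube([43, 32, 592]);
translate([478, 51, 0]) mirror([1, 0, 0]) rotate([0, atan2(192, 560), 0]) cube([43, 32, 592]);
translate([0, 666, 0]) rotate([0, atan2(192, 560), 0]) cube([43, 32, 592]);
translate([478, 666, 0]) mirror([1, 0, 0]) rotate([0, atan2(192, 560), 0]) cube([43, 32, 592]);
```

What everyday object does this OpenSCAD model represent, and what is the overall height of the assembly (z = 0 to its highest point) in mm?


A sawhorse. The overall height is 646 mm.

A beam across two mirrored pairs of raked legs — a sawhorse. The beam's underside is at z = 560 (matching the legs' vertical rise in atan2(192, 560)) and the beam is 86 mm tall, so its top is at 560 + 86 = 646 mm. The raked legs top out at the beam's underside, so that is the highest point.


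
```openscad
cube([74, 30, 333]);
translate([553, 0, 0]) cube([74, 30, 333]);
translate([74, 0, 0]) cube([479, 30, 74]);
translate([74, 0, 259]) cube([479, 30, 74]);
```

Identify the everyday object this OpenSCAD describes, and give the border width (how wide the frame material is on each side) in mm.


A picture frame. The border width is 74 mm.

Four thin pieces enclosing a rectangular opening — a picture frame. The two full-height stiles are 333 mm tall; the top rail sits at z = 259 and is 74 mm tall, so the border above the opening is 333 − 259 = 74 mm, matching the stile x-width.


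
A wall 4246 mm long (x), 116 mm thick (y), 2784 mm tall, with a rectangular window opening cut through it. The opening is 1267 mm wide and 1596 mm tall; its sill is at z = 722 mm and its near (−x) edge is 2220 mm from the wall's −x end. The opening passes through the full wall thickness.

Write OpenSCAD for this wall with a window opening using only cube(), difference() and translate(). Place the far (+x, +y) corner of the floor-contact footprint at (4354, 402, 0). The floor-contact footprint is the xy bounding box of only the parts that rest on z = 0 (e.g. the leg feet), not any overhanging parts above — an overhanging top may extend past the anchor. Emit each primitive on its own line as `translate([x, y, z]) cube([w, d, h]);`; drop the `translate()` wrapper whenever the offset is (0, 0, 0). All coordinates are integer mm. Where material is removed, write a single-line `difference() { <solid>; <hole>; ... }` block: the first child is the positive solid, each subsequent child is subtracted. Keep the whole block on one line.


difference() { translate([108, 286, 0]) cube([4246, 116, 2784]); translate([2328, 286, 722]) cube([1267, 116, 1596]); }


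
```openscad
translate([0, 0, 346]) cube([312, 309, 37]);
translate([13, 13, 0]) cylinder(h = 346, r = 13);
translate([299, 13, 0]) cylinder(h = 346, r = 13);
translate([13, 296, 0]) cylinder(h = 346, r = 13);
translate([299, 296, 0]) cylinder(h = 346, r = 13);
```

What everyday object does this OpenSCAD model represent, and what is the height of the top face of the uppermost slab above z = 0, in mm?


A stool. The seat height is 383 mm.

A 312×309×37 slab at z = 346 on four corner cylinders — a stool. The seat top is 346 + 37 = 383 mm.


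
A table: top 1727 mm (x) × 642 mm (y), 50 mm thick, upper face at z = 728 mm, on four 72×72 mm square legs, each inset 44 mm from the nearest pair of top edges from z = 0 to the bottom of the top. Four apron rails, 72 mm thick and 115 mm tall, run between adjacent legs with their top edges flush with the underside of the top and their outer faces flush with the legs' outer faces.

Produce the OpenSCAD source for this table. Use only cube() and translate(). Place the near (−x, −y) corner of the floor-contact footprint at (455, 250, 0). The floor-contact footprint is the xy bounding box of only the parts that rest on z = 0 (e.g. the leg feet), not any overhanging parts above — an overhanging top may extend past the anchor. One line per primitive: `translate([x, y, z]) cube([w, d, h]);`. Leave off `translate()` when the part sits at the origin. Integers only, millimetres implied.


translate([411, 206, 678]) cube([1727, 642, 50]);
translate([455, 250, 0]) cube([72, 72, 678]);
translate([2022, 250, 0]) cube([72, 72, 678]);
translate([455, 732, 0]) cube([72, 72, 678]);
translate([2022, 732, 0]) cube([72, 72, 678]);
translate([527, 250, 563]) cube([1495, 72, 115]);
translate([527, 732, 563]) cube([1495, 72, 115]);
translate([455, 322, 563]) cube([72, 410, 115]);
translate([2022, 322, 563]) cube([72, 410, 115]);


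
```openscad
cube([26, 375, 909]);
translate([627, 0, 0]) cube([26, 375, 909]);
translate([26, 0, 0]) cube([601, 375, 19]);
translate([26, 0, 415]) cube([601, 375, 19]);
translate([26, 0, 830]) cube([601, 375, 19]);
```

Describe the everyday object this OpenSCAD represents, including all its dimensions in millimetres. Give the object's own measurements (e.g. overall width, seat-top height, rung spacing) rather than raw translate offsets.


An open bookshelf. Two side panels, each 26 mm thick, 375 mm deep and 909 mm tall, stand 653 mm apart (outside-to-outside). Between them sit 3 shelves, each 19 mm thick and 375 mm deep, spanning the full gap between the sides. The bottom shelf rests on the floor (its underside at z = 0) and the clear gap between one shelf's top and the next shelf's underside is 396 mm.


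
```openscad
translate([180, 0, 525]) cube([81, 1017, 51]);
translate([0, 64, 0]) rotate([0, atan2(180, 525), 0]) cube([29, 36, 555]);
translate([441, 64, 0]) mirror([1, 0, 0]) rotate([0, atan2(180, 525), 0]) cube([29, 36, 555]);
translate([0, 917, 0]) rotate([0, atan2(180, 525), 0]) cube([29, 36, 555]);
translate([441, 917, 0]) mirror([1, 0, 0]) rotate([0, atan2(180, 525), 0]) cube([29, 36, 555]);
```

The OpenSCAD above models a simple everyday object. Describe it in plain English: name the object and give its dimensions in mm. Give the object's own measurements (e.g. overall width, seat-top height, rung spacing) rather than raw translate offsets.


A sawhorse. A 81×1017×51 mm beam (x, y, z) sits on two A-frame leg pairs. Each pair is two raked legs of 29×36 mm section (36 mm along y) splaying symmetrically in x. Each leg rises 525 mm vertically over 180 mm of horizontal reach and is 555 mm long along its own axis. Every leg's outer bottom edge rests on the floor and its outer top edge meets a bottom edge of the beam — the left legs (tilting toward +x) meet the beam's −x bottom edge, the right legs (their mirror images, tilting toward −x) meet its +x bottom edge — so the leg tops tuck under the beam, the beam's underside is 525 mm above the floor, and the feet are 441 mm apart outside-to-outside with the beam centred between them. The two leg pairs are set in 64 mm from either end of the beam.


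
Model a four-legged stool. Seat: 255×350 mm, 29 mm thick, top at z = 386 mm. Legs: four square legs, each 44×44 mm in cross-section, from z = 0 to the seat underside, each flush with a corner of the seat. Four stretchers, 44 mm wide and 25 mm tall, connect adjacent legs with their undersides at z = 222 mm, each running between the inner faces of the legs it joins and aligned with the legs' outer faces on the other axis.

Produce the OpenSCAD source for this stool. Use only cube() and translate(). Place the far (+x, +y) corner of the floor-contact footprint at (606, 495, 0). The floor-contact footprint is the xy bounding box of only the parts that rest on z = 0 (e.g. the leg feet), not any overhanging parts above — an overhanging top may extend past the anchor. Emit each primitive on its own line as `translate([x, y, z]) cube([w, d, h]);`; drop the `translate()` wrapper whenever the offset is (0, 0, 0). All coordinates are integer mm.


translate([351, 145, 357]) cube([255, 350, 29]);
translate([351, 145, 0]) cube([44, 44, 357]);
translate([562, 145, 0]) cube([44, 44, 357]);
translate([351, 451, 0]) cube([44, 44, 357]);
translate([562, 451, 0]) cube([44, 44, 357]);
translate([395, 145, 222]) cube([167, 44, 25]);
translate([395, 451, 222]) cube([167, 44, 25]);
translate([351, 189, 222]) cube([44, 262, 25]);
translate([562, 189, 222]) cube([44, 262, 25]);


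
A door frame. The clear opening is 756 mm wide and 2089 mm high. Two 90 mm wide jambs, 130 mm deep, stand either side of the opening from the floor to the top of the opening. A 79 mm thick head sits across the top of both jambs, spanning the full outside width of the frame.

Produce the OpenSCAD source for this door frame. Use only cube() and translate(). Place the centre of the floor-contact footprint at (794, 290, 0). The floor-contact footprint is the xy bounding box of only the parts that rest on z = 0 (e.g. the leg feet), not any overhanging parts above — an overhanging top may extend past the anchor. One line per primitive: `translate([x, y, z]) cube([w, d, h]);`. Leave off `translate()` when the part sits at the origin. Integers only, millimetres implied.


translate([326, 225, 0]) cube([90, 130, 2089]);
translate([1172, 225, 0]) cube([90, 130, 2089]);
translate([326, 225, 2089]) cube([936, 130, 79]);


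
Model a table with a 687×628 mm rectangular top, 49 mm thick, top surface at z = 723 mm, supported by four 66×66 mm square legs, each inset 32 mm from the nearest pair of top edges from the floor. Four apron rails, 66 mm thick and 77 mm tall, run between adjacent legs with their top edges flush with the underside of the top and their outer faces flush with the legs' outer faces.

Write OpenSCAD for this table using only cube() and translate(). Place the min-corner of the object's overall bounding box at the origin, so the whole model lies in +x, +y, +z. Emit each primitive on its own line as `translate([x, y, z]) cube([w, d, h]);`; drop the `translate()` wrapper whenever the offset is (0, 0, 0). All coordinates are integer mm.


translate([0, 0, 674]) cube([687, 628, 49]);
translate([32, 32, 0]) cube([66, 66, 674]);
translate([589, 32, 0]) cube([66, 66, 674]);
translate([32, 530, 0]) cube([66, 66, 674]);
translate([589, 530, 0]) cube([66, 66, 674]);
translate([98, 32, 597]) cube([491, 66, 77]);
translate([98, 530, 597]) cube([491, 66, 77]);
translate([32, 98, 597]) cube([66, 432, 77]);
translate([589, 98, 597]) cube([66, 432, 77]);


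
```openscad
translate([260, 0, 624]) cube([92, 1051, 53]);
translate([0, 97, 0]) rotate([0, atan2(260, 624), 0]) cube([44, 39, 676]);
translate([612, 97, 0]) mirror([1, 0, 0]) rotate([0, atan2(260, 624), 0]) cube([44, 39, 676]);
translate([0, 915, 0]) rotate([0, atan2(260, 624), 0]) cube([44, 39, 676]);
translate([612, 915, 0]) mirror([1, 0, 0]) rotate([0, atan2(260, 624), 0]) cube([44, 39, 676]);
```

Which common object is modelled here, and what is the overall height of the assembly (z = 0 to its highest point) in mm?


A sawhorse. The overall height is 677 mm.

A beam across two mirrored pairs of raked legs — a sawhorse. The beam's underside is at z = 624 (matching the legs' vertical rise in atan2(260, 624)) and the beam is 53 mm tall, so its top is at 624 + 53 = 677 mm. The raked legs top out at the beam's underside, so that is the highest point.


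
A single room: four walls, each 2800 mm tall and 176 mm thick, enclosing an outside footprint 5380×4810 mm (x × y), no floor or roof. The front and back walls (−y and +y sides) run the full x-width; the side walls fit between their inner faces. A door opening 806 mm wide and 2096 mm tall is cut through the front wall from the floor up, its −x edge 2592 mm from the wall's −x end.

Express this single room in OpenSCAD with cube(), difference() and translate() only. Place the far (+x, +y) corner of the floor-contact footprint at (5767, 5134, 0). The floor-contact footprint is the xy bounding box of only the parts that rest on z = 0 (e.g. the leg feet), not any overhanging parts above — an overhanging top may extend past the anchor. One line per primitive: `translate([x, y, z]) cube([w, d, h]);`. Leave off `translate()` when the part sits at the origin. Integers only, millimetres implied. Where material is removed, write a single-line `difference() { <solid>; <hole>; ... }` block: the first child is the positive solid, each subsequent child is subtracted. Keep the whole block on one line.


difference() { translate([387, 324, 0]) cube([5380, 176, 2800]); translate([2979, 324, 0]) cube([806, 176, 2096]); }
translate([387, 4958, 0]) cube([5380, 176, 2800]);
translate([387, 500, 0]) cube([176, 4458, 2800]);
translate([5591, 500, 0]) cube([176, 4458, 2800]);


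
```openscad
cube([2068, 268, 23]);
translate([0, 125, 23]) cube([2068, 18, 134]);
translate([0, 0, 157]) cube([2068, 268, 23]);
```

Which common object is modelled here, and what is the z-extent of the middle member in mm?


An I-beam. The web height is 134 mm.

Two wide flanges with a thin centred web — an I-beam. Overall 180 mm minus two 23 mm flanges gives a web of 180 − 2·23 = 134 mm.
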